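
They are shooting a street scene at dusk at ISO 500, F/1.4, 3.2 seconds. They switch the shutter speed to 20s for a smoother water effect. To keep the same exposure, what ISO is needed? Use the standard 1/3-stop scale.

Shutter speed: 3.2 → 4 → 5 → 6 → 8 → 10 → 13 → 15 → 20 — 2 2/3 stops longer (brighter).
Need 2 2/3 stops darker from the ISO: 500 → 400 → 320 → 250 → 200 → 160 → 125 → 100 → 80.

ISO 80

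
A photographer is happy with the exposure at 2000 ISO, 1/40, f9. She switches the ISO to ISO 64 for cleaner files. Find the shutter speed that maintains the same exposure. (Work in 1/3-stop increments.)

ISO: 2000 → 1600 → 1250 → 1000 → 800 → 640 → 500 → 400 → 320 → 250 → 200 → 160 → 125 → 100 → 80 → 64 — 5 stops dropped (darker).
Need 5 stops brighter from the shutter speed: 1/40 → 1/30 → 1/25 → 1/20 → 1/15 → 1/13 → 1/10 → 1/8 → 1/6 → 1/5 → 1/4 → 0.3 → 0.4 → 0.5 → 0.6 → 0.8.

0.8 s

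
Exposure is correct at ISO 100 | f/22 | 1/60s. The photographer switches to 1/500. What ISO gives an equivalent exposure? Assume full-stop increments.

Shutter speed: 1/60 → 1/125 → 1/250 → 1/500 — 3 stops faster (darker).
Need 3 stops brighter from the ISO: 100 → 200 → 400 → 800.

ISO 800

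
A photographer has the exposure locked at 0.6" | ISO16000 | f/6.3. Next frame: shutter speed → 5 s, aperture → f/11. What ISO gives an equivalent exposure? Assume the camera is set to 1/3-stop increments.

Shutter speed: 0.6 → 0.8 → 1 → 1.3 → 1.6 → 2 → 2.5 → 3.2 → 4 → 5 — 3 stops longer (brighter).
Aperture: f/6.3 → f/7.1 → f/8 → f/9 → f/10 → f/11 — 1 2/3 stops narrower (darker).
Net change so far: 1 1/3 stops brighter. Offset with the ISO: 16000 → 12800 → 10000 → 8000 → 6400.

ISO 6400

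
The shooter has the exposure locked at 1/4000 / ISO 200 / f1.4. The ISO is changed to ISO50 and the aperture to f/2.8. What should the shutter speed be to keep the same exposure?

ISO: 200 → 100 → 50 — 2 stops dropped (darker).
Aperture: f/1.4 → f/2 → f/2.8 — 2 stops stopped down (darker).
Net change so far: 4 stops darker. Offset with the shutter speed: 1/4000 → 1/2000 → 1/1000 → 1/500 → 1/250.

1/250s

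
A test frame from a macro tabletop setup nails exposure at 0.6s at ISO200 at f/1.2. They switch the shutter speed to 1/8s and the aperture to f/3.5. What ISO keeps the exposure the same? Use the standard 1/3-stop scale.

Shutter speed: 0.6 → 0.5 → 0.4 → 0.3 → 1/4 → 1/5 → 1/6 → 1/8 — 2 1/3 stops shorter (darker).
Aperture: f/1.2 → f/1.4 → f/1.6 → f/1.8 → f/2 → f/2.2 → f/2.5 → f/2.8 → f/3.2 → f/3.5 — 3 stops smaller aperture (darker).
Net change so far: 5 1/3 stops darker. Offset with the ISO: 200 → 250 → 320 → 400 → 500 → 640 → 800 → 1000 → 1250 → 1600 → 2000 → 2500 → 3200 → 4000 → 5000 → 6400 → 8000.

ISO 8000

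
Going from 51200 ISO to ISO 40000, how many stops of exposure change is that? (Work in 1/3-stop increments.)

51200 → 40000 — count the steps: 1 third-stops = 1/3 stop.

1/3 stop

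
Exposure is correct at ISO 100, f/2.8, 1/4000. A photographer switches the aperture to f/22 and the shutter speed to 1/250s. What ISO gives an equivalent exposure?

Aperture: f/2.8 → f/4 → f/5.6 → f/8 → f/11 → f/16 → f/22 — 6 stops smaller aperture (darker).
Shutter speed: 1/4000 → 1/2000 → 1/1000 → 1/500 → 1/250 — 4 stops longer (brighter).
Net change so far: 2 stops darker. Offset with the ISO: 100 → 200 → 400.

ISO 400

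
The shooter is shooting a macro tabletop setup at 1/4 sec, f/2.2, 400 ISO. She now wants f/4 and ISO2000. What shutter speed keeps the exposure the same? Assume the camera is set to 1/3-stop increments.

1/6s

Aperture: f/2.2 → f/2.5 → f/2.8 → f/3.2 → f/3.5 → f/4 — 1 2/3 stops narrower (darker).
ISO: 400 → 500 → 640 → 800 → 1000 → 1250 → 1600 → 2000 — 2 1/3 stops higher (brighter).
Net change so far: 2/3 stop brighter. Offset with the shutter speed: 1/4 → 1/5 → 1/6.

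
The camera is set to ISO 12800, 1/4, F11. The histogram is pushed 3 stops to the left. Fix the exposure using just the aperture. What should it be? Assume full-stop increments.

Underexposed by 3 stops → need 3 stops brighter.
Aperture: f/11 → f/8 → f/5.6 → f/4.

f/4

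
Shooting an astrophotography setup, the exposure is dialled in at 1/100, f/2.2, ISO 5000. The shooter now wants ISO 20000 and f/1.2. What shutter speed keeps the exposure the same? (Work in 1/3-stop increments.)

ISO: 5000 → 6400 → 8000 → 10000 → 12800 → 16000 → 20000 — 2 stops higher (brighter).
Aperture: f/2.2 → f/2 → f/1.8 → f/1.6 → f/1.4 → f/1.2 — 1 2/3 stops opened up (brighter).
Net change so far: 3 2/3 stops brighter. Offset with the shutter speed: 1/100 → 1/125 → 1/160 → 1/200 → 1/250 → 1/320 → 1/400 → 1/500 → 1/640 → 1/800 → 1/1000 → 1/1250.

1/1250s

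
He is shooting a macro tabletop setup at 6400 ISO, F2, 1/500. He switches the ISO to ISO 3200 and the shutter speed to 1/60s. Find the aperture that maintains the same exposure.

f/4

ISO: 6400 → 3200 — 1 stop lower (darker).
Shutter speed: 1/500 → 1/250 → 1/125 → 1/60 — 3 stops slower (brighter).
Net change so far: 2 stops brighter. Offset with the aperture: f/2 → f/2.8 → f/4.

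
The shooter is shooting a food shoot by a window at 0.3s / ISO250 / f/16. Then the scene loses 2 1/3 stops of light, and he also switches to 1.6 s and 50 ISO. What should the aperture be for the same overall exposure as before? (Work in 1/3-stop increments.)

Scene light: 2 1/3 stops darker.
Shutter speed: 0.3 → 0.4 → 0.5 → 0.6 → 0.8 → 1 → 1.3 → 1.6 — 2 1/3 stops slower (brighter).
ISO: 250 → 200 → 160 → 125 → 100 → 80 → 64 → 50 — 2 1/3 stops lower (darker).
Net so far: 2 1/3 stops darker. Aperture: f/16 → f/14 → f/13 → f/11 → f/10 → f/9 → f/8 → f/7.1.

f/7.1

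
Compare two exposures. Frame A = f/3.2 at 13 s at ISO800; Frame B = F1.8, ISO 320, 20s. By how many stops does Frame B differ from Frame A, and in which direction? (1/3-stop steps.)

Aperture: f/3.2 → f/2.8 → f/2.5 → f/2.2 → f/2 → f/1.8 — 1 2/3 stops larger aperture (brighter).
Shutter speed: 13 → 15 → 20 — 2/3 stop slower (brighter).
ISO: 800 → 640 → 500 → 400 → 320 — 1 1/3 stops dropped (darker).
Net: +1 2/3 +2/3 −1 1/3 = +1 stop.

1 stop brighter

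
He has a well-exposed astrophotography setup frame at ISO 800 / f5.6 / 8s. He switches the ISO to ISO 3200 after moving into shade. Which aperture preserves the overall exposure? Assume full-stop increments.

ISO: 800 → 1600 → 3200 — 2 stops raised (brighter).
Need 2 stops darker from the aperture: f/5.6 → f/8 → f/11.

f/11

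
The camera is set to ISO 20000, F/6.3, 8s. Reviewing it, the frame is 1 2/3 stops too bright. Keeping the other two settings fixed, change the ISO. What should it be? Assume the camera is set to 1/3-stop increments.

Overexposed by 1 2/3 stops → need 1 2/3 stops darker.
ISO: 20000 → 16000 → 12800 → 10000 → 8000 → 6400.

ISO 6400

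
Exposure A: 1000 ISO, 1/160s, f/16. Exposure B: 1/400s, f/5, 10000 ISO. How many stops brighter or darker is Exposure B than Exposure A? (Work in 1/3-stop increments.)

Aperture: f/16 → f/14 → f/13 → f/11 → f/10 → f/9 → f/8 → f/7.1 → f/6.3 → f/5.6 → f/5 — 3 1/3 stops opened up (brighter).
Shutter speed: 1/160 → 1/200 → 1/250 → 1/320 → 1/400 — 1 1/3 stops shorter (darker).
ISO: 1000 → 1250 → 1600 → 2000 → 2500 → 3200 → 4000 → 5000 → 6400 → 8000 → 10000 — 3 1/3 stops raised (brighter).
Net: +3 1/3 −1 1/3 +3 1/3 = +5 1/3 stops.

5 1/3 stops brighter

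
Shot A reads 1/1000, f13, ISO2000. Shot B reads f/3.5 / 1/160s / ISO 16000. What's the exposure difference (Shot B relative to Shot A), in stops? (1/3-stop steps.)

9 1/3 stops brighter

Aperture: f/13 → f/11 → f/10 → f/9 → f/8 → f/7.1 → f/6.3 → f/5.6 → f/5 → f/4.5 → f/4 → f/3.5 — 3 2/3 stops opened up (brighter).
Shutter speed: 1/1000 → 1/800 → 1/640 → 1/500 → 1/400 → 1/320 → 1/250 → 1/200 → 1/160 — 2 2/3 stops slower (brighter).
ISO: 2000 → 2500 → 3200 → 4000 → 5000 → 6400 → 8000 → 10000 → 12800 → 16000 — 3 stops raised (brighter).
Net: +3 2/3 +2 2/3 +3 = +9 1/3 stops.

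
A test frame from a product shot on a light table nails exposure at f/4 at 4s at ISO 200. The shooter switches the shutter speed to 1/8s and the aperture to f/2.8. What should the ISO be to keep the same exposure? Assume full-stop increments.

Shutter speed: 4 → 2 → 1 → 1/2 → 1/4 → 1/8 — 5 stops faster (darker).
Aperture: f/4 → f/2.8 — 1 stop wider (brighter).
Net change so far: 4 stops darker. Offset with the ISO: 200 → 400 → 800 → 1600 → 3200.

ISO 3200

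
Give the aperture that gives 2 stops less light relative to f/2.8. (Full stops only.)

f/5.6

Aperture: f/2.8 → f/4 → f/5.6 — 2 stops stopped down (darker).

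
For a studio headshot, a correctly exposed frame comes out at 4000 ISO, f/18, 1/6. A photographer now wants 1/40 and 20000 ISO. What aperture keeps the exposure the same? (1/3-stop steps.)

f/16

Shutter speed: 1/6 → 1/8 → 1/10 → 1/13 → 1/15 → 1/20 → 1/25 → 1/30 → 1/40 — 2 2/3 stops faster (darker).
ISO: 4000 → 5000 → 6400 → 8000 → 10000 → 12800 → 16000 → 20000 — 2 1/3 stops higher (brighter).
Net change so far: 1/3 stop darker. Offset with the aperture: f/18 → f/16.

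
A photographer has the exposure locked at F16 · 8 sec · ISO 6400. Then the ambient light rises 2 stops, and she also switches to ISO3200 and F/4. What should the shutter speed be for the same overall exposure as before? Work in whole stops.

Scene light: 2 stops brighter.
ISO: 6400 → 3200 — 1 stop dropped (darker).
Aperture: f/16 → f/11 → f/8 → f/5.6 → f/4 — 4 stops wider (brighter).
Net so far: 5 stops brighter. Shutter speed: 8 → 4 → 2 → 1 → 1/2 → 1/4.

1/4s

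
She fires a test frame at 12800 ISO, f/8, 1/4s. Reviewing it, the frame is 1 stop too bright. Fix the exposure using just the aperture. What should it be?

f/11

Overexposed by 1 stop → need 1 stop darker.
Aperture: f/8 → f/11.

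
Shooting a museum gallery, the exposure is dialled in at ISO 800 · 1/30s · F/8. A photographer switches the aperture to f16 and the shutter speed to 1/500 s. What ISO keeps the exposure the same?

ISO 51200

Aperture: f/8 → f/11 → f/16 — 2 stops narrower (darker).
Shutter speed: 1/30 → 1/60 → 1/125 → 1/250 → 1/500 — 4 stops shorter (darker).
Net change so far: 6 stops darker. Offset with the ISO: 800 → 1600 → 3200 → 6400 → 12800 → 25600 → 51200.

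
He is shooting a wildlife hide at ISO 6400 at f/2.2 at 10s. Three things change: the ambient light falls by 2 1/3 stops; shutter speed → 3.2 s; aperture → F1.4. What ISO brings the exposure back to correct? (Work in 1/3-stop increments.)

Scene light: 2 1/3 stops darker.
Shutter speed: 10 → 8 → 6 → 5 → 4 → 3.2 — 1 2/3 stops faster (darker).
Aperture: f/2.2 → f/2 → f/1.8 → f/1.6 → f/1.4 — 1 1/3 stops opened up (brighter).
Net so far: 2 2/3 stops darker. ISO: 6400 → 8000 → 10000 → 12800 → 16000 → 20000 → 25600 → 32000 → 40000.

ISO 40000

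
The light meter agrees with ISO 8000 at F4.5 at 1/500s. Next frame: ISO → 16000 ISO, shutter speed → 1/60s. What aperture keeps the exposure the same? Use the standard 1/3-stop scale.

ISO: 8000 → 10000 → 12800 → 16000 — 1 stop higher (brighter).
Shutter speed: 1/500 → 1/400 → 1/320 → 1/250 → 1/200 → 1/160 → 1/125 → 1/100 → 1/80 → 1/60 — 3 stops longer (brighter).
Net change so far: 4 stops brighter. Offset with the aperture: f/4.5 → f/5 → f/5.6 → f/6.3 → f/7.1 → f/8 → f/9 → f/10 → f/11 → f/13 → f/14 → f/16 → f/18.

f/18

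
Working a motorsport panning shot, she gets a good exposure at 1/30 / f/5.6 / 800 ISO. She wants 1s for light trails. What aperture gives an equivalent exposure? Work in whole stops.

f/32

Shutter speed: 1/30 → 1/15 → 1/8 → 1/4 → 1/2 → 1 — 5 stops slower (brighter).
Need 5 stops darker from the aperture: f/5.6 → f/8 → f/11 → f/16 → f/22 → f/32.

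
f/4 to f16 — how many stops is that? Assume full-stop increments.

f/4 → f/5.6 → f/8 → f/11 → f/16 — count the steps: 4 stops.

4 stops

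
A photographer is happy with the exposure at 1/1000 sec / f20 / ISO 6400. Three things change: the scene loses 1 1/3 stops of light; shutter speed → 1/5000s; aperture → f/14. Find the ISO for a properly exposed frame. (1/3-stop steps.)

ISO 40000

Scene light: 1 1/3 stops darker.
Shutter speed: 1/1000 → 1/1250 → 1/1600 → 1/2000 → 1/2500 → 1/3200 → 1/4000 → 1/5000 — 2 1/3 stops shorter (darker).
Aperture: f/20 → f/18 → f/16 → f/14 — 1 stop wider (brighter).
Net so far: 2 2/3 stops darker. ISO: 6400 → 8000 → 10000 → 12800 → 16000 → 20000 → 25600 → 32000 → 40000.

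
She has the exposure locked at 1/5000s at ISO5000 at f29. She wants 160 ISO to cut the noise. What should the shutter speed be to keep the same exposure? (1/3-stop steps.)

ISO: 5000 → 4000 → 3200 → 2500 → 2000 → 1600 → 1250 → 1000 → 800 → 640 → 500 → 400 → 320 → 250 → 200 → 160 — 5 stops lower (darker).
Need 5 stops brighter from the shutter speed: 1/5000 → 1/4000 → 1/3200 → 1/2500 → 1/2000 → 1/1600 → 1/1250 → 1/1000 → 1/800 → 1/640 → 1/500 → 1/400 → 1/320 → 1/250 → 1/200 → 1/160.

1/160s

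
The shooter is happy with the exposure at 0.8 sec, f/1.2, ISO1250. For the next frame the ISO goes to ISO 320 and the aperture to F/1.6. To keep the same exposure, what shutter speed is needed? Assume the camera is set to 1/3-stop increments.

5 s

ISO: 1250 → 1000 → 800 → 640 → 500 → 400 → 320 — 2 stops dropped (darker).
Aperture: f/1.2 → f/1.4 → f/1.6 — 2/3 stop narrower (darker).
Net change so far: 2 2/3 stops darker. Offset with the shutter speed: 0.8 → 1 → 1.3 → 1.6 → 2 → 2.5 → 3.2 → 4 → 5.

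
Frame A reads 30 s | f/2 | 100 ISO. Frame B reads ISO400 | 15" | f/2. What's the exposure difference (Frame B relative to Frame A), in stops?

1 stop brighter

Aperture: unchanged.
Shutter speed: 30 → 15 — 1 stop shorter (darker).
ISO: 100 → 200 → 400 — 2 stops higher (brighter).
Net: −1 +2 = +1 stop.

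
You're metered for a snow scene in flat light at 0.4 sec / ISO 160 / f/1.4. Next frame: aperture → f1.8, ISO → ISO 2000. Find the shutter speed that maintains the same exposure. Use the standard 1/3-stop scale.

Aperture: f/1.4 → f/1.6 → f/1.8 — 2/3 stop narrower (darker).
ISO: 160 → 200 → 250 → 320 → 400 → 500 → 640 → 800 → 1000 → 1250 → 1600 → 2000 — 3 2/3 stops raised (brighter).
Net change so far: 3 stops brighter. Offset with the shutter speed: 0.4 → 0.3 → 1/4 → 1/5 → 1/6 → 1/8 → 1/10 → 1/13 → 1/15 → 1/20.

1/20s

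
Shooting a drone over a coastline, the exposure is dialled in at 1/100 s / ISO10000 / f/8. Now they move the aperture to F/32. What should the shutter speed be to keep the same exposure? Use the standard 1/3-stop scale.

1/6s

Aperture: f/8 → f/9 → f/10 → f/11 → f/13 → f/14 → f/16 → f/18 → f/20 → f/22 → f/25 → f/29 → f/32 — 4 stops narrower (darker).
Need 4 stops brighter from the shutter speed: 1/100 → 1/80 → 1/60 → 1/50 → 1/40 → 1/30 → 1/25 → 1/20 → 1/15 → 1/13 → 1/10 → 1/8 → 1/6.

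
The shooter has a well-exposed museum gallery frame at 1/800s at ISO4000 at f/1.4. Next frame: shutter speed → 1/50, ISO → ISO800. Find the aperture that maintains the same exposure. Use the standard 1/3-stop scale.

f/2.5

Shutter speed: 1/800 → 1/640 → 1/500 → 1/400 → 1/320 → 1/250 → 1/200 → 1/160 → 1/125 → 1/100 → 1/80 → 1/60 → 1/50 — 4 stops longer (brighter).
ISO: 4000 → 3200 → 2500 → 2000 → 1600 → 1250 → 1000 → 800 — 2 1/3 stops dropped (darker).
Net change so far: 1 2/3 stops brighter. Offset with the aperture: f/1.4 → f/1.6 → f/1.8 → f/2 → f/2.2 → f/2.5.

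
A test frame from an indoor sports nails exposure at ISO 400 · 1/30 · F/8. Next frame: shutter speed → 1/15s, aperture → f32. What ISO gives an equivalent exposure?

Shutter speed: 1/30 → 1/15 — 1 stop longer (brighter).
Aperture: f/8 → f/11 → f/16 → f/22 → f/32 — 4 stops narrower (darker).
Net change so far: 3 stops darker. Offset with the ISO: 400 → 800 → 1600 → 3200.

ISO 3200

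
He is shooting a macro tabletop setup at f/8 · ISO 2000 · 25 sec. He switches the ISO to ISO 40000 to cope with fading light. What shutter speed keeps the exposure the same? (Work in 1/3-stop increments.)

1.3 s

ISO: 2000 → 2500 → 3200 → 4000 → 5000 → 6400 → 8000 → 10000 → 12800 → 16000 → 20000 → 25600 → 32000 → 40000 — 4 1/3 stops raised (brighter).
Need 4 1/3 stops darker from the shutter speed: 25 → 20 → 15 → 13 → 10 → 8 → 6 → 5 → 4 → 3.2 → 2.5 → 2 → 1.6 → 1.3.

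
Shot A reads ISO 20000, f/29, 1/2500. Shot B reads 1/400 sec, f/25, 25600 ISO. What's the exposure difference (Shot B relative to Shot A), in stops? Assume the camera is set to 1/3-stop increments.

3 1/3 stops brighter

Aperture: f/29 → f/25 — 1/3 stop opened up (brighter).
Shutter speed: 1/2500 → 1/2000 → 1/1600 → 1/1250 → 1/1000 → 1/800 → 1/640 → 1/500 → 1/400 — 2 2/3 stops slower (brighter).
ISO: 20000 → 25600 — 1/3 stop higher (brighter).
Net: +1/3 +2 2/3 +1/3 = +3 1/3 stops.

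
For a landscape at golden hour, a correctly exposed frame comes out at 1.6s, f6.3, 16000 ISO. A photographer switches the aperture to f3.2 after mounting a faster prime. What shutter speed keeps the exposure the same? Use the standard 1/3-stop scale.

Aperture: f/6.3 → f/5.6 → f/5 → f/4.5 → f/4 → f/3.5 → f/3.2 — 2 stops wider (brighter).
Need 2 stops darker from the shutter speed: 1.6 → 1.3 → 1 → 0.8 → 0.6 → 0.5 → 0.4.

0.4 s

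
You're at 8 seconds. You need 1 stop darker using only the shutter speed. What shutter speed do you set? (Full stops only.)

4 s

Shutter speed: 8 → 4 — 1 stop faster (darker).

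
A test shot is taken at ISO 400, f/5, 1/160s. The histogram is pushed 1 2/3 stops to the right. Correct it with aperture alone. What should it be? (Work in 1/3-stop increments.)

f/9

Overexposed by 1 2/3 stops → need 1 2/3 stops darker.
Aperture: f/5 → f/5.6 → f/6.3 → f/7.1 → f/8 → f/9.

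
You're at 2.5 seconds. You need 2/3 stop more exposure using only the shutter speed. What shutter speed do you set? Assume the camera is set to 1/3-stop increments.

4 s

Shutter speed: 2.5 → 3.2 → 4 — 2/3 stop longer (brighter).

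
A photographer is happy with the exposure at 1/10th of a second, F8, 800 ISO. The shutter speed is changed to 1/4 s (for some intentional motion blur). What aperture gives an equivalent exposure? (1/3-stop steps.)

f/13

Shutter speed: 1/10 → 1/8 → 1/6 → 1/5 → 1/4 — 1 1/3 stops slower (brighter).
Need 1 1/3 stops darker from the aperture: f/8 → f/9 → f/10 → f/11 → f/13.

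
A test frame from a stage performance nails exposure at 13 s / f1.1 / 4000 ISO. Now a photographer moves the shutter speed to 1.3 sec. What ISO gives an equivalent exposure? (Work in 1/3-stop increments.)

ISO 40000

Shutter speed: 13 → 10 → 8 → 6 → 5 → 4 → 3.2 → 2.5 → 2 → 1.6 → 1.3 — 3 1/3 stops faster (darker).
Need 3 1/3 stops brighter from the ISO: 4000 → 5000 → 6400 → 8000 → 10000 → 12800 → 16000 → 20000 → 25600 → 32000 → 40000.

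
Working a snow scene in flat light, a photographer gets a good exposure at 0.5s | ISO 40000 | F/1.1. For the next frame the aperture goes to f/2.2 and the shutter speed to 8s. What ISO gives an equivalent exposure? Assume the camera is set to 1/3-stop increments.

Aperture: f/1.1 → f/1.2 → f/1.4 → f/1.6 → f/1.8 → f/2 → f/2.2 — 2 stops narrower (darker).
Shutter speed: 0.5 → 0.6 → 0.8 → 1 → 1.3 → 1.6 → 2 → 2.5 → 3.2 → 4 → 5 → 6 → 8 — 4 stops slower (brighter).
Net change so far: 2 stops brighter. Offset with the ISO: 40000 → 32000 → 25600 → 20000 → 16000 → 12800 → 10000.

ISO 10000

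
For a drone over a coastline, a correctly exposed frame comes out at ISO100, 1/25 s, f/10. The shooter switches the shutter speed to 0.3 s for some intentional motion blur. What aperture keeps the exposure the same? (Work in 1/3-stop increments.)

f/29

Shutter speed: 1/25 → 1/20 → 1/15 → 1/13 → 1/10 → 1/8 → 1/6 → 1/5 → 1/4 → 0.3 — 3 stops longer (brighter).
Need 3 stops darker from the aperture: f/10 → f/11 → f/13 → f/14 → f/16 → f/18 → f/20 → f/22 → f/25 → f/29.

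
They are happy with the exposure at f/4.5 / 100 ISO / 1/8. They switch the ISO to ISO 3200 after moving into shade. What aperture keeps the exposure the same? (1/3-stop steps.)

ISO: 100 → 125 → 160 → 200 → 250 → 320 → 400 → 500 → 640 → 800 → 1000 → 1250 → 1600 → 2000 → 2500 → 3200 — 5 stops raised (brighter).
Need 5 stops darker from the aperture: f/4.5 → f/5 → f/5.6 → f/6.3 → f/7.1 → f/8 → f/9 → f/10 → f/11 → f/13 → f/14 → f/16 → f/18 → f/20 → f/22 → f/25.

f/25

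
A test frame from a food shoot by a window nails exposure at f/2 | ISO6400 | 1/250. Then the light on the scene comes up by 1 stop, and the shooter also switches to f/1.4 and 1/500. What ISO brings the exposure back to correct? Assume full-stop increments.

ISO 3200

Scene light: 1 stop brighter.
Aperture: f/2 → f/1.4 — 1 stop wider (brighter).
Shutter speed: 1/250 → 1/500 — 1 stop faster (darker).
Net so far: 1 stop brighter. ISO: 6400 → 3200.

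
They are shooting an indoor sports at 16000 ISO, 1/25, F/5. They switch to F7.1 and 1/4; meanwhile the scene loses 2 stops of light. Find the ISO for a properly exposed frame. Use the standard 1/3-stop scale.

ISO 20000

Scene light: 2 stops darker.
Aperture: f/5 → f/5.6 → f/6.3 → f/7.1 — 1 stop narrower (darker).
Shutter speed: 1/25 → 1/20 → 1/15 → 1/13 → 1/10 → 1/8 → 1/6 → 1/5 → 1/4 — 2 2/3 stops slower (brighter).
Net so far: 1/3 stop darker. ISO: 16000 → 20000.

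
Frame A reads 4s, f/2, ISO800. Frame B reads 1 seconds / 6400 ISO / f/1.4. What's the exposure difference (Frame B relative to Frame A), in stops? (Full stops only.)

Aperture: f/2 → f/1.4 — 1 stop larger aperture (brighter).
Shutter speed: 4 → 2 → 1 — 2 stops faster (darker).
ISO: 800 → 1600 → 3200 → 6400 — 3 stops higher (brighter).
Net: +1 −2 +3 = +2 stops.

2 stops brighter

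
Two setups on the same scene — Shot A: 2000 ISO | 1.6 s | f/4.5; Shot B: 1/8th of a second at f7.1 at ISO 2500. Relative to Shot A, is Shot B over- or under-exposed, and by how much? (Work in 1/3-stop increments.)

Aperture: f/4.5 → f/5 → f/5.6 → f/6.3 → f/7.1 — 1 1/3 stops stopped down (darker).
Shutter speed: 1.6 → 1.3 → 1 → 0.8 → 0.6 → 0.5 → 0.4 → 0.3 → 1/4 → 1/5 → 1/6 → 1/8 — 3 2/3 stops shorter (darker).
ISO: 2000 → 2500 — 1/3 stop raised (brighter).
Net: −1 1/3 −3 2/3 +1/3 = −4 2/3 stops.

4 2/3 stops darker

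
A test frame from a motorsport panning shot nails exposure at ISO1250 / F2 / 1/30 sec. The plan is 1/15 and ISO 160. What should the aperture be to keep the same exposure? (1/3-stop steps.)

f/1.0

Shutter speed: 1/30 → 1/25 → 1/20 → 1/15 — 1 stop slower (brighter).
ISO: 1250 → 1000 → 800 → 640 → 500 → 400 → 320 → 250 → 200 → 160 — 3 stops dropped (darker).
Net change so far: 2 stops darker. Offset with the aperture: f/2 → f/1.8 → f/1.6 → f/1.4 → f/1.2 → f/1.1 → f/1.0.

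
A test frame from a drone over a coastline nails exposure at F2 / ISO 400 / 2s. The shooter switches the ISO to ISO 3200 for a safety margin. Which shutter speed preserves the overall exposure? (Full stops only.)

ISO: 400 → 800 → 1600 → 3200 — 3 stops higher (brighter).
Need 3 stops darker from the shutter speed: 2 → 1 → 1/2 → 1/4.

1/4s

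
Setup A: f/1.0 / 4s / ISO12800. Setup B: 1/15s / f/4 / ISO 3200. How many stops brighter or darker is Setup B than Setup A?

Aperture: f/1.0 → f/1.4 → f/2 → f/2.8 → f/4 — 4 stops smaller aperture (darker).
Shutter speed: 4 → 2 → 1 → 1/2 → 1/4 → 1/8 → 1/15 — 6 stops shorter (darker).
ISO: 12800 → 6400 → 3200 — 2 stops dropped (darker).
Net: −4 −6 −2 = −12 stops.

12 stops darker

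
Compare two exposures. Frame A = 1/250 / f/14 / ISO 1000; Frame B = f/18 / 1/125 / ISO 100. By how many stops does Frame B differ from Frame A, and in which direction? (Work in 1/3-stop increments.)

3 stops darker

Aperture: f/14 → f/16 → f/18 — 2/3 stop narrower (darker).
Shutter speed: 1/250 → 1/200 → 1/160 → 1/125 — 1 stop slower (brighter).
ISO: 1000 → 800 → 640 → 500 → 400 → 320 → 250 → 200 → 160 → 125 → 100 — 3 1/3 stops lower (darker).
Net: −2/3 +1 −3 1/3 = −3 stops.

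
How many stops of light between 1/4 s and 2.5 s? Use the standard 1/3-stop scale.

3 1/3 stops

1/4 → 0.3 → 0.4 → 0.5 → 0.6 → 0.8 → 1 → 1.3 → 1.6 → 2 → 2.5 — count the steps: 10 third-stops = 3 1/3 stops.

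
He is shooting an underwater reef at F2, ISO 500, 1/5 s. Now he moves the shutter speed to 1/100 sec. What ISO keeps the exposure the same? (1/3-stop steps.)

Shutter speed: 1/5 → 1/6 → 1/8 → 1/10 → 1/13 → 1/15 → 1/20 → 1/25 → 1/30 → 1/40 → 1/50 → 1/60 → 1/80 → 1/100 — 4 1/3 stops faster (darker).
Need 4 1/3 stops brighter from the ISO: 500 → 640 → 800 → 1000 → 1250 → 1600 → 2000 → 2500 → 3200 → 4000 → 5000 → 6400 → 8000 → 10000.

ISO 10000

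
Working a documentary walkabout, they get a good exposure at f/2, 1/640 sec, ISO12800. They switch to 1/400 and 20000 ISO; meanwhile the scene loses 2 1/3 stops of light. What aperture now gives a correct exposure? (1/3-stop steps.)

Scene light: 2 1/3 stops darker.
Shutter speed: 1/640 → 1/500 → 1/400 — 2/3 stop slower (brighter).
ISO: 12800 → 16000 → 20000 — 2/3 stop raised (brighter).
Net so far: 1 stop darker. Aperture: f/2 → f/1.8 → f/1.6 → f/1.4.

f/1.4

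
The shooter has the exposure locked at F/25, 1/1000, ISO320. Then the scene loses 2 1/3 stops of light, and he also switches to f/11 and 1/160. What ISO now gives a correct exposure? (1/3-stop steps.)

Scene light: 2 1/3 stops darker.
Aperture: f/25 → f/22 → f/20 → f/18 → f/16 → f/14 → f/13 → f/11 — 2 1/3 stops wider (brighter).
Shutter speed: 1/1000 → 1/800 → 1/640 → 1/500 → 1/400 → 1/320 → 1/250 → 1/200 → 1/160 — 2 2/3 stops slower (brighter).
Net so far: 2 2/3 stops brighter. ISO: 320 → 250 → 200 → 160 → 125 → 100 → 80 → 64 → 50.

ISO 50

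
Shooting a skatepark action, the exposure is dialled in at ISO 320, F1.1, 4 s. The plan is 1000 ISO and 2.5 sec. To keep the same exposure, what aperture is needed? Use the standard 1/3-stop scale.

f/1.6

ISO: 320 → 400 → 500 → 640 → 800 → 1000 — 1 2/3 stops higher (brighter).
Shutter speed: 4 → 3.2 → 2.5 — 2/3 stop shorter (darker).
Net change so far: 1 stop brighter. Offset with the aperture: f/1.1 → f/1.2 → f/1.4 → f/1.6.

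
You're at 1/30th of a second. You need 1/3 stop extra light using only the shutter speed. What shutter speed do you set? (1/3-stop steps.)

1/25s

Shutter speed: 1/30 → 1/25 — 1/3 stop longer (brighter).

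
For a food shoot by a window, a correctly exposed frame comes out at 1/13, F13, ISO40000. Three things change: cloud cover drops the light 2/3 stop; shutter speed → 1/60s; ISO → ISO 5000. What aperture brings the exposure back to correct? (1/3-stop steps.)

Scene light: 2/3 stop darker.
Shutter speed: 1/13 → 1/15 → 1/20 → 1/25 → 1/30 → 1/40 → 1/50 → 1/60 — 2 1/3 stops shorter (darker).
ISO: 40000 → 32000 → 25600 → 20000 → 16000 → 12800 → 10000 → 8000 → 6400 → 5000 — 3 stops lower (darker).
Net so far: 6 stops darker. Aperture: f/13 → f/11 → f/10 → f/9 → f/8 → f/7.1 → f/6.3 → f/5.6 → f/5 → f/4.5 → f/4 → f/3.5 → f/3.2 → f/2.8 → f/2.5 → f/2.2 → f/2 → f/1.8 → f/1.6.

f/1.6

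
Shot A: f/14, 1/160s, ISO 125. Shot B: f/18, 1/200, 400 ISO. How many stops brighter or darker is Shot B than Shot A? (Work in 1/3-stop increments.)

Aperture: f/14 → f/16 → f/18 — 2/3 stop smaller aperture (darker).
Shutter speed: 1/160 → 1/200 — 1/3 stop faster (darker).
ISO: 125 → 160 → 200 → 250 → 320 → 400 — 1 2/3 stops higher (brighter).
Net: −2/3 −1/3 +1 2/3 = +2/3 stops.

2/3 stop brighter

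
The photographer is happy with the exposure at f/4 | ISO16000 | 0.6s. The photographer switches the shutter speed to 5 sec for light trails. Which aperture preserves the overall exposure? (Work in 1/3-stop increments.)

f/11

Shutter speed: 0.6 → 0.8 → 1 → 1.3 → 1.6 → 2 → 2.5 → 3.2 → 4 → 5 — 3 stops longer (brighter).
Need 3 stops darker from the aperture: f/4 → f/4.5 → f/5 → f/5.6 → f/6.3 → f/7.1 → f/8 → f/9 → f/10 → f/11.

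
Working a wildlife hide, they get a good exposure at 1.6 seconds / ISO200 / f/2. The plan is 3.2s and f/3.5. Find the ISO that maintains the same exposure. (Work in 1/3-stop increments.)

ISO 320

Shutter speed: 1.6 → 2 → 2.5 → 3.2 — 1 stop slower (brighter).
Aperture: f/2 → f/2.2 → f/2.5 → f/2.8 → f/3.2 → f/3.5 — 1 2/3 stops smaller aperture (darker).
Net change so far: 2/3 stop darker. Offset with the ISO: 200 → 250 → 320.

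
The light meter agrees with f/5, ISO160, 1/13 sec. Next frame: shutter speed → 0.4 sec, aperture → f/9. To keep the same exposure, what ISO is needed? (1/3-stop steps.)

Shutter speed: 1/13 → 1/10 → 1/8 → 1/6 → 1/5 → 1/4 → 0.3 → 0.4 — 2 1/3 stops slower (brighter).
Aperture: f/5 → f/5.6 → f/6.3 → f/7.1 → f/8 → f/9 — 1 2/3 stops narrower (darker).
Net change so far: 2/3 stop brighter. Offset with the ISO: 160 → 125 → 100.

ISO 100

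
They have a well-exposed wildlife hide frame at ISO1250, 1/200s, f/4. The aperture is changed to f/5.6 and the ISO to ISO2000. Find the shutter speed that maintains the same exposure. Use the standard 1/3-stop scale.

Aperture: f/4 → f/4.5 → f/5 → f/5.6 — 1 stop narrower (darker).
ISO: 1250 → 1600 → 2000 — 2/3 stop raised (brighter).
Net change so far: 1/3 stop darker. Offset with the shutter speed: 1/200 → 1/160.

1/160s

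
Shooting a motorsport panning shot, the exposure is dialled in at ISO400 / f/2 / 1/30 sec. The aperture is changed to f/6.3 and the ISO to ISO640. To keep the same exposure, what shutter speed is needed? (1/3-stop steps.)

1/5s

Aperture: f/2 → f/2.2 → f/2.5 → f/2.8 → f/3.2 → f/3.5 → f/4 → f/4.5 → f/5 → f/5.6 → f/6.3 — 3 1/3 stops narrower (darker).
ISO: 400 → 500 → 640 — 2/3 stop raised (brighter).
Net change so far: 2 2/3 stops darker. Offset with the shutter speed: 1/30 → 1/25 → 1/20 → 1/15 → 1/13 → 1/10 → 1/8 → 1/6 → 1/5.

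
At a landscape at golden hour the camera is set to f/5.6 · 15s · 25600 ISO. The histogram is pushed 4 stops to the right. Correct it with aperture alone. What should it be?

f/22

Overexposed by 4 stops → need 4 stops darker.
Aperture: f/5.6 → f/8 → f/11 → f/16 → f/22.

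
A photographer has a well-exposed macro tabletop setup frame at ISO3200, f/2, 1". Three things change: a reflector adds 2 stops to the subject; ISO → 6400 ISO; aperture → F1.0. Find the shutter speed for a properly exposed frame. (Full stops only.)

1/30s

Scene light: 2 stops brighter.
ISO: 3200 → 6400 — 1 stop raised (brighter).
Aperture: f/2 → f/1.4 → f/1.0 — 2 stops larger aperture (brighter).
Net so far: 5 stops brighter. Shutter speed: 1 → 1/2 → 1/4 → 1/8 → 1/15 → 1/30.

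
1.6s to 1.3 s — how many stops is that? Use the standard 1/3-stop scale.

1/3 stop

1.6 → 1.3 — count the steps: 1 third-stops = 1/3 stop.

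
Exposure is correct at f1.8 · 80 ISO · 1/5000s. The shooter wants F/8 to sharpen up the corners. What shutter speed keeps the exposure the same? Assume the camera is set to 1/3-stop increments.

1/250s

Aperture: f/1.8 → f/2 → f/2.2 → f/2.5 → f/2.8 → f/3.2 → f/3.5 → f/4 → f/4.5 → f/5 → f/5.6 → f/6.3 → f/7.1 → f/8 — 4 1/3 stops smaller aperture (darker).
Need 4 1/3 stops brighter from the shutter speed: 1/5000 → 1/4000 → 1/3200 → 1/2500 → 1/2000 → 1/1600 → 1/1250 → 1/1000 → 1/800 → 1/640 → 1/500 → 1/400 → 1/320 → 1/250.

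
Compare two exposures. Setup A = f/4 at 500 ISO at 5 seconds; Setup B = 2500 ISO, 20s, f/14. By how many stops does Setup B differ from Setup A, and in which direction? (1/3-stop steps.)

2/3 stop brighter

Aperture: f/4 → f/4.5 → f/5 → f/5.6 → f/6.3 → f/7.1 → f/8 → f/9 → f/10 → f/11 → f/13 → f/14 — 3 2/3 stops stopped down (darker).
Shutter speed: 5 → 6 → 8 → 10 → 13 → 15 → 20 — 2 stops longer (brighter).
ISO: 500 → 640 → 800 → 1000 → 1250 → 1600 → 2000 → 2500 — 2 1/3 stops raised (brighter).
Net: −3 2/3 +2 +2 1/3 = +2/3 stops.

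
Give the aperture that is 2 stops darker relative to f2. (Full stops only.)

Aperture: f/2 → f/2.8 → f/4 — 2 stops narrower (darker).

f/4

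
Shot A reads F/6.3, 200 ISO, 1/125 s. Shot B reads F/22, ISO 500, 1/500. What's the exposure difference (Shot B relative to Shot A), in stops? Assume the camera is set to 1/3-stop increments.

Aperture: f/6.3 → f/7.1 → f/8 → f/9 → f/10 → f/11 → f/13 → f/14 → f/16 → f/18 → f/20 → f/22 — 3 2/3 stops smaller aperture (darker).
Shutter speed: 1/125 → 1/160 → 1/200 → 1/250 → 1/320 → 1/400 → 1/500 — 2 stops shorter (darker).
ISO: 200 → 250 → 320 → 400 → 500 — 1 1/3 stops raised (brighter).
Net: −3 2/3 −2 +1 1/3 = −4 1/3 stops.

4 1/3 stops darker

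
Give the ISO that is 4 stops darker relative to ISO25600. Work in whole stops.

ISO 1600

ISO: 25600 → 12800 → 6400 → 3200 → 1600 — 4 stops dropped (darker).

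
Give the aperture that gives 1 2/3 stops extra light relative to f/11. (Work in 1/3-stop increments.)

f/6.3

Aperture: f/11 → f/10 → f/9 → f/8 → f/7.1 → f/6.3 — 1 2/3 stops wider (brighter).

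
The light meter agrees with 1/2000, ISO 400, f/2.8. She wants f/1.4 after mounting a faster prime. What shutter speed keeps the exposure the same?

Aperture: f/2.8 → f/2 → f/1.4 — 2 stops larger aperture (brighter).
Need 2 stops darker from the shutter speed: 1/2000 → 1/4000 → 1/8000.

1/8000s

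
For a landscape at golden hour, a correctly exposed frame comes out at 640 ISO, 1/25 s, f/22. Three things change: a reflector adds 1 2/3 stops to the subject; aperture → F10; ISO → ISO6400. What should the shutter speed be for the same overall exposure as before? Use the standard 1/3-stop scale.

Scene light: 1 2/3 stops brighter.
Aperture: f/22 → f/20 → f/18 → f/16 → f/14 → f/13 → f/11 → f/10 — 2 1/3 stops opened up (brighter).
ISO: 640 → 800 → 1000 → 1250 → 1600 → 2000 → 2500 → 3200 → 4000 → 5000 → 6400 — 3 1/3 stops higher (brighter).
Net so far: 7 1/3 stops brighter. Shutter speed: 1/25 → 1/30 → 1/40 → 1/50 → 1/60 → 1/80 → 1/100 → 1/125 → 1/160 → 1/200 → 1/250 → 1/320 → 1/400 → 1/500 → 1/640 → 1/800 → 1/1000 → 1/1250 → 1/1600 → 1/2000 → 1/2500 → 1/3200 → 1/4000.

1/4000s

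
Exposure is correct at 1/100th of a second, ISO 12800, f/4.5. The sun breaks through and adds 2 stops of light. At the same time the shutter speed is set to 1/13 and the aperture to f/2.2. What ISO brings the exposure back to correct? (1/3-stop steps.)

Scene light: 2 stops brighter.
Shutter speed: 1/100 → 1/80 → 1/60 → 1/50 → 1/40 → 1/30 → 1/25 → 1/20 → 1/15 → 1/13 — 3 stops slower (brighter).
Aperture: f/4.5 → f/4 → f/3.5 → f/3.2 → f/2.8 → f/2.5 → f/2.2 — 2 stops wider (brighter).
Net so far: 7 stops brighter. ISO: 12800 → 10000 → 8000 → 6400 → 5000 → 4000 → 3200 → 2500 → 2000 → 1600 → 1250 → 1000 → 800 → 640 → 500 → 400 → 320 → 250 → 200 → 160 → 125 → 100.

ISO 100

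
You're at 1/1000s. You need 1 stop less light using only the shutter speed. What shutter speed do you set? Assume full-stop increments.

1/2000s

Shutter speed: 1/1000 → 1/2000 — 1 stop faster (darker).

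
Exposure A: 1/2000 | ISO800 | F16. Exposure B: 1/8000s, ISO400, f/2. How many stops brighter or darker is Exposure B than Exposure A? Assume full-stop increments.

Aperture: f/16 → f/11 → f/8 → f/5.6 → f/4 → f/2.8 → f/2 — 6 stops larger aperture (brighter).
Shutter speed: 1/2000 → 1/4000 → 1/8000 — 2 stops shorter (darker).
ISO: 800 → 400 — 1 stop dropped (darker).
Net: +6 −2 −1 = +3 stops.

3 stops brighter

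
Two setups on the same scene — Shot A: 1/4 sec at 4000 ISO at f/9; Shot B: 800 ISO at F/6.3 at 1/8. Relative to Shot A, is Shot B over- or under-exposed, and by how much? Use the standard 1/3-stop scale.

Aperture: f/9 → f/8 → f/7.1 → f/6.3 — 1 stop wider (brighter).
Shutter speed: 1/4 → 1/5 → 1/6 → 1/8 — 1 stop shorter (darker).
ISO: 4000 → 3200 → 2500 → 2000 → 1600 → 1250 → 1000 → 800 — 2 1/3 stops lower (darker).
Net: +1 −1 −2 1/3 = −2 1/3 stops.

2 1/3 stops darker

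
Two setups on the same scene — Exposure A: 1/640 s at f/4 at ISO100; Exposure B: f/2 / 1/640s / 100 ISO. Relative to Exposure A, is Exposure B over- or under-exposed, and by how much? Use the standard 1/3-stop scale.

2 stops brighter

Aperture: f/4 → f/3.5 → f/3.2 → f/2.8 → f/2.5 → f/2.2 → f/2 — 2 stops opened up (brighter).
Shutter speed: unchanged.
ISO: unchanged.
Net: +2 = +2 stops.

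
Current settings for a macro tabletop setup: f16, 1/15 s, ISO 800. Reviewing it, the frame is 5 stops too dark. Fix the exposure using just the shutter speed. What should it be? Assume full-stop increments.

Underexposed by 5 stops → need 5 stops brighter.
Shutter speed: 1/15 → 1/8 → 1/4 → 1/2 → 1 → 2.

2 s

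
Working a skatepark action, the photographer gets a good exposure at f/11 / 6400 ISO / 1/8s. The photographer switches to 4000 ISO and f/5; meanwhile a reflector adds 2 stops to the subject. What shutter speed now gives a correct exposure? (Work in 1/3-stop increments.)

1/100s

Scene light: 2 stops brighter.
ISO: 6400 → 5000 → 4000 — 2/3 stop lower (darker).
Aperture: f/11 → f/10 → f/9 → f/8 → f/7.1 → f/6.3 → f/5.6 → f/5 — 2 1/3 stops opened up (brighter).
Net so far: 3 2/3 stops brighter. Shutter speed: 1/8 → 1/10 → 1/13 → 1/15 → 1/20 → 1/25 → 1/30 → 1/40 → 1/50 → 1/60 → 1/80 → 1/100.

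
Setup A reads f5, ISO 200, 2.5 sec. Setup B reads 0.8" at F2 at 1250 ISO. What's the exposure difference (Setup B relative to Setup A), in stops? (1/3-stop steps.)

3 2/3 stops brighter

Aperture: f/5 → f/4.5 → f/4 → f/3.5 → f/3.2 → f/2.8 → f/2.5 → f/2.2 → f/2 — 2 2/3 stops larger aperture (brighter).
Shutter speed: 2.5 → 2 → 1.6 → 1.3 → 1 → 0.8 — 1 2/3 stops shorter (darker).
ISO: 200 → 250 → 320 → 400 → 500 → 640 → 800 → 1000 → 1250 — 2 2/3 stops higher (brighter).
Net: +2 2/3 −1 2/3 +2 2/3 = +3 2/3 stops.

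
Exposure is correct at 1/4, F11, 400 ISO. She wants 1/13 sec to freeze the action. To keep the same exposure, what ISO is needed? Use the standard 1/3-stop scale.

Shutter speed: 1/4 → 1/5 → 1/6 → 1/8 → 1/10 → 1/13 — 1 2/3 stops shorter (darker).
Need 1 2/3 stops brighter from the ISO: 400 → 500 → 640 → 800 → 1000 → 1250.

ISO 1250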